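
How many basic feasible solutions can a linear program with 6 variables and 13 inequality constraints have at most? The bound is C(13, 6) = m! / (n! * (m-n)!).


Each vertex corresponds to some choice of n active constraints out of m, so the number of vertices is at most C(m, n) = m! / (n!(m-n)!).
m = 13, n = 6
Numerator: 13 * 12 * 11 * 10 * 9 * 8
Denominator: 6! = 720
C(13, 6) = 1716


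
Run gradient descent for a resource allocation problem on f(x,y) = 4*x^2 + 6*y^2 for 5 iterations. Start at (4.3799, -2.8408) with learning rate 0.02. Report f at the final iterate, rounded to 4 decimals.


Gradient descent on f(x,y) = 4*x^2 + 6*y^2.
Starting point: (4.3799, -2.8408), alpha = 0.02
Step 1: grad_x = 2*4*4.3799 = 35.0392, grad_y = 2*6*-2.8408 = -34.0896
  x_1 = 4.3799 - 0.02*35.0392 = 3.6791
  y_1 = -2.8408 - 0.02*-34.0896 = -2.159
Step 2: grad_x = 2*4*3.6791 = 29.4329, grad_y = 2*6*-2.159 = -25.9081
  x_2 = 3.6791 - 0.02*29.4329 = 3.0905
  y_2 = -2.159 - 0.02*-25.9081 = -1.6408
Step 3: grad_x = 2*4*3.0905 = 24.7237, grad_y = 2*6*-1.6408 = -19.6902
  x_3 = 3.0905 - 0.02*24.7237 = 2.596
  y_3 = -1.6408 - 0.02*-19.6902 = -1.247
Step 4: grad_x = 2*4*2.596 = 20.7679, grad_y = 2*6*-1.247 = -14.9645
  x_4 = 2.596 - 0.02*20.7679 = 2.1806
  y_4 = -1.247 - 0.02*-14.9645 = -0.9478
Step 5: grad_x = 2*4*2.1806 = 17.445, grad_y = 2*6*-0.9478 = -11.373
  x_5 = 2.1806 - 0.02*17.445 = 1.8317
  y_5 = -0.9478 - 0.02*-11.373 = -0.7203
f(1.8317, -0.7203) = 4*1.8317^2 + 6*(-0.7203)^2 = 16.5338


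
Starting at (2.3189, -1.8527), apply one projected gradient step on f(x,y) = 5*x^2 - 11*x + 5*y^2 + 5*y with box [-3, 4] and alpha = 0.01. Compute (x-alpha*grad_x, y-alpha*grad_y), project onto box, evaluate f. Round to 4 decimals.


Step 1: Compute gradient at (2.3189, -1.8527).
grad_x = 2*5*2.3189 - 11 = 12.189
grad_y = 2*5*-1.8527 + 5 = -13.527
Step 2: Gradient step.
x_raw = 2.3189 - 0.01*12.189 = 2.197
y_raw = -1.8527 - 0.01*-13.527 = -1.7174
Step 3: Project onto [-3, 4].
x_proj = clip(2.197) = 2.197
y_proj = clip(-1.7174) = -1.7174
Step 4: Evaluate f.
f(2.197, -1.7174) = 6.1278


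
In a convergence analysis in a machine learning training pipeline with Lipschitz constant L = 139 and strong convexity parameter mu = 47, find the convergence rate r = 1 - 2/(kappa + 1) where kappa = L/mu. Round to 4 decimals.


Step 1: Compute the condition number.
kappa = L/mu = 139/47 = 2.9574
Step 2: Compute the convergence rate.
r = 1 - 2/(kappa + 1) = 1 - 2*mu/(L + mu) = (L - mu)/(L + mu) = 92/186 = 0.4946


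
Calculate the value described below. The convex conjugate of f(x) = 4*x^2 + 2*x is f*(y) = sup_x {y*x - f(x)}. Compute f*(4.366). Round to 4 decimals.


f*(y) = sup_x {y*x - a*x^2 - b*x} = sup_x {(y-b)*x - a*x^2}
FOC: (y - b) - 2a*x = 0 => x* = (y - b)/(2a)
x* = (4.366 - 2)/(2*4) = 0.2958
f*(4.366) = (y-b)^2/(4a) = (4.366 - 2)^2/(4*4)
= 5.598/16 = 0.3499


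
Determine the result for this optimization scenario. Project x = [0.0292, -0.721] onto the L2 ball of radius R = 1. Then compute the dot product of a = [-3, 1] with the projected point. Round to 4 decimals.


Step 1: Compute ||x|| (intermediates to 6 decimals).
||x|| = sqrt(0.0292^2 + (-0.721)^2) = 0.721591
Step 2: Project.
Since ||x|| <= R, proj = x (no scaling needed).
proj(x) = [0.0292, -0.721]
Step 3: Dot product.
a^T * proj(x) = -3*0.0292 + 1*(-0.721) = -0.8086


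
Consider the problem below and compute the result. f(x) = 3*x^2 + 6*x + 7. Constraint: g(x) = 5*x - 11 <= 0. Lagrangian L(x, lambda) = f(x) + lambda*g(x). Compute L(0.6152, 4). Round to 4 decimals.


Step 1: Evaluate f(x).
f(0.6152) = 3*0.6152^2 + 6*0.6152 + 7 = 11.8266
Step 2: Evaluate g(x).
g(0.6152) = 5*0.6152 - 11 = -7.924
Step 3: Compute Lagrangian.
L = 11.8266 + 4*-7.924 = -19.8694


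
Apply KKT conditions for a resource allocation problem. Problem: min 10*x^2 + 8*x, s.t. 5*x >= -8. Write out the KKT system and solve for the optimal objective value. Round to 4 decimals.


Step 1: Try lambda = 0 (constraint inactive).
Stationarity: 2*10*x + 8 = 0
x* = -8/(2*10) = -0.4
Check constraint: 5*-0.4 = -2.0 >= -8 -- satisfied.
Step 2: Compute optimal value.
f(x*) = 10*(-0.4)^2 + 8*(-0.4) = -1.6


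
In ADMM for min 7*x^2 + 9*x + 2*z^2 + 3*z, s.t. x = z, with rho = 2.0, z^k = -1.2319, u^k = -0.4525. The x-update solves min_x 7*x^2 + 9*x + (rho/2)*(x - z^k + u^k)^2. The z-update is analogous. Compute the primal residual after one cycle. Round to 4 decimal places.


ADMM iteration with rho = 2.0, z^k = -1.2319, u^k = -0.4525
Step 1: x-update.
Minimize 7*x^2 + 9*x + (2.0/2)*(x + 1.2319 - 0.4525)^2
FOC: (2*7 + 2.0)*x = -9 + 2.0*(-1.2319 + 0.4525)
x^{k+1} = -0.6599
Step 2: z-update.
Minimize 2*z^2 + 3*z + (2.0/2)*(-0.6599 - z - 0.4525)^2
FOC: (2*2 + 2.0)*z = -3 + 2.0*(-0.6599 - 0.4525)
z^{k+1} = -0.8708
Step 3: u-update.
u^{k+1} = -0.4525 - 0.6599 + 0.8708 = -0.2416
Step 4: Primal residual = |-0.6599 + 0.8708| = 0.2109


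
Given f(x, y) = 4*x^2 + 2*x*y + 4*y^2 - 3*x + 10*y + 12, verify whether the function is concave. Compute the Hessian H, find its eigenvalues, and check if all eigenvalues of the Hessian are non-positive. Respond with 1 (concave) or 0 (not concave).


The Hessian of f(x,y) = 4*x^2 + 2*x*y + 4*y^2 - 3*x + 10*y + 12 is:
H = [[8, 2], [2, 8]]
Trace = 8 + 8 = 16
Determinant = 8*8 - (2)^2 = 60
Discriminant = (16)^2 - 4*60 = 16.0
Eigenvalues: lambda_1 = 6.0, lambda_2 = 10.0
The function is not concave.

0


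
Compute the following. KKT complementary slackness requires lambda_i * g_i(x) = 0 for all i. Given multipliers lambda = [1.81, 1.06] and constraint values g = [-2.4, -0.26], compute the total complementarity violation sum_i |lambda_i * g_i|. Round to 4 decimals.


KKT complementary slackness check:
lambda_1 * g_1 = 1.81 * -2.4 = -4.344
lambda_2 * g_2 = 1.06 * -0.26 = -0.2756
Total violation = 4.344 + 0.2756 = 4.6196


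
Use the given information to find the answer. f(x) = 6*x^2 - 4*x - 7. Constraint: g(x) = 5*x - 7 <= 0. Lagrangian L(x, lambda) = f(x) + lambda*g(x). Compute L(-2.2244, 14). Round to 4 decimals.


Step 1: Evaluate f(x).
f(-2.2244) = 6*(-2.2244)^2 - 4*(-2.2244) - 7 = 31.5853
Step 2: Evaluate g(x).
g(-2.2244) = 5*-2.2244 - 7 = -18.122
Step 3: Compute Lagrangian.
L = 31.5853 + 14*-18.122 = -222.1227


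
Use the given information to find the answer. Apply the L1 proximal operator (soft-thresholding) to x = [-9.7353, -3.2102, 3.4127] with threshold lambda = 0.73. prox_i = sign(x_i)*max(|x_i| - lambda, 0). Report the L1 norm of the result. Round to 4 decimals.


Soft-thresholding with lambda = 0.73:
prox(-9.7353) = sign(-9.7353)*max(|-9.7353| - 0.73, 0) = -9.0053
prox(-3.2102) = sign(-3.2102)*max(|-3.2102| - 0.73, 0) = -2.4802
prox(3.4127) = sign(3.4127)*max(|3.4127| - 0.73, 0) = 2.6827
prox(x) = [-9.0053, -2.4802, 2.6827]
||prox(x)||_1 = 9.0053 + 2.4802 + 2.6827 = 14.1682


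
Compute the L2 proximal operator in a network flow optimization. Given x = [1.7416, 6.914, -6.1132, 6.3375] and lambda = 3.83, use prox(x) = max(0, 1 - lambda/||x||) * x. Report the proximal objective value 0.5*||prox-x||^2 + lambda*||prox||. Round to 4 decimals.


Step 1: Compute ||x||.
||x|| = 11.3301
Step 2: Compute scaling factor.
scale = max(0, 1 - 3.83/11.3301) = 0.662
Step 3: prox(x) = [1.1529, 4.5768, -4.0467, 4.1952]
||prox(x)|| = 7.5001
Step 4: Proximal objective.
0.5*||prox-x||^2 = 7.3345
lambda*||prox|| = 28.7254
Total = 36.0599


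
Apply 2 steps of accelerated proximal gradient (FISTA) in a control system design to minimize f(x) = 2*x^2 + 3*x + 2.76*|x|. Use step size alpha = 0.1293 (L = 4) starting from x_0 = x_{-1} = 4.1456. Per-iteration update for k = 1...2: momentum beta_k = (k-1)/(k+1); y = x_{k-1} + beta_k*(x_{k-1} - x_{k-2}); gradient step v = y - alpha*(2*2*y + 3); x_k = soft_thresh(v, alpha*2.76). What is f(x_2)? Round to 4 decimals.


FISTA on f(x) = 2*x^2 + 3*x + 2.76*|x|
L = 4, alpha = 0.1293
Iteration 1: beta = 0.0, y = 4.1456 + 0.0*(4.1456 - 4.1456) = 4.1456
  grad(y) = 19.5824, v = y - alpha*grad = 1.6136
  prox(v) = soft_thresh(1.6136, 0.3569) = 1.2567
Iteration 2: beta = 0.3333, y = 1.2567 + 0.3333*(1.2567 - 4.1456) = 0.2938
  grad(y) = 4.1751, v = y - alpha*grad = -0.2461
  prox(v) = soft_thresh(-0.2461, 0.3569) = 0.0
f(x_2) = 2*0.0^2 + 3*0.0 + 2.76*|0.0| = 0.0


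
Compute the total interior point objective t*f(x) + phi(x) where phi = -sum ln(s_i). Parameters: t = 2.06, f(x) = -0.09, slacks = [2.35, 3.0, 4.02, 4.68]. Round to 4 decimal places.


Step 1: Compute log-barrier.
ln values: [0.8544, 1.0986, 1.3913, 1.5433]
phi = -(0.8544 + 1.0986 + 1.3913 + 1.5433) = -4.8876
Step 2: Compute augmented objective.
t*f(x) = 2.06*-0.09 = -0.1854
Total = -0.1854 - 4.8876 = -5.073


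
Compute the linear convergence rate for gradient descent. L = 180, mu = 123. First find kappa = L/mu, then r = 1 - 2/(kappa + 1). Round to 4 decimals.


Step 1: Compute the condition number.
kappa = L/mu = 180/123 = 1.4634
Step 2: Compute the convergence rate.
r = 1 - 2/(kappa + 1) = 1 - 2*mu/(L + mu) = (L - mu)/(L + mu) = 57/303 = 0.1881


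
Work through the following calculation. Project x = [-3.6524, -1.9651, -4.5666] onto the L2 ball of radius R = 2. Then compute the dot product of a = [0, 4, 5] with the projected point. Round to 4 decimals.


Step 1: Compute ||x|| (intermediates to 6 decimals).
||x|| = sqrt((-3.6524)^2 + (-1.9651)^2 + (-4.5666)^2) = 6.168912
Step 2: Project.
Since ||x|| > R, scale = R/||x|| = 2/6.168912 = 0.324206, proj(x) = scale * x
proj(x) = [-1.18413, -0.637097, -1.480519]
Step 3: Dot product.
a^T * proj(x) = 0*(-1.18413) + 4*(-0.637097) + 5*(-1.480519) = -9.951


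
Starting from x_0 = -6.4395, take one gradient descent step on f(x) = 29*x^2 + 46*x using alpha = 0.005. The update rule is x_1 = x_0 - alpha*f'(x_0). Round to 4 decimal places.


We compute the gradient at x_0 and apply the update.
f'(x) = 58*x + 46
f'(-6.4395) = 58*-6.4395 + 46 = -327.491
x_1 = -6.4395 - 0.005*-327.491 = -4.802


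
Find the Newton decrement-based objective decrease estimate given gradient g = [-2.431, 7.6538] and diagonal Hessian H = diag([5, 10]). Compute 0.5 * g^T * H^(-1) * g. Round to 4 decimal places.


Step 1: H is diagonal, so H^(-1) * g = [-0.4862, 0.7654].
Step 2: g^T H^(-1) g = sum_i g_i^2 / H_ii
  = (-2.431)^2/5 + (7.6538)^2/10
  = 1.182 + 5.8581 = 7.04
Step 3: Objective decrease = 0.5 * g^T H^(-1) g = 3.52


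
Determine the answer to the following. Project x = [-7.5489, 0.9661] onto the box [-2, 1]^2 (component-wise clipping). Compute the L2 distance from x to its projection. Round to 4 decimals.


Project each component onto [-2, 1].
clip(-7.5489) = -2.0, clip(0.9661) = 0.9661
Projection = [-2.0, 0.9661]
Squared diffs: [30.7903, 0.0]
Distance = sqrt(30.7903) = 5.5489


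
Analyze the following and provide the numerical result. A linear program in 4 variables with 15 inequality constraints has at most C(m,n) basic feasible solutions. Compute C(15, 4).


Each vertex corresponds to some choice of n active constraints out of m, so the number of vertices is at most C(m, n) = m! / (n!(m-n)!).
m = 15, n = 4
Numerator: 15 * 14 * 13 * 12
Denominator: 4! = 24
C(15, 4) = 1365


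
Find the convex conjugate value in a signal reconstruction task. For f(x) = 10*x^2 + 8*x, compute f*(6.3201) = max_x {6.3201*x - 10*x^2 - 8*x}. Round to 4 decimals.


f*(y) = sup_x {y*x - a*x^2 - b*x} = sup_x {(y-b)*x - a*x^2}
FOC: (y - b) - 2a*x = 0 => x* = (y - b)/(2a)
x* = (6.3201 - 8)/(2*10) = -0.084
f*(6.3201) = (y-b)^2/(4a) = (6.3201 - 8)^2/(4*10)
= 2.8221/40 = 0.0706


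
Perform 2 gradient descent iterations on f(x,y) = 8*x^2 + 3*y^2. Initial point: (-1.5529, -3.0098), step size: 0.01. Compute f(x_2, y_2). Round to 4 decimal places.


Gradient descent on f(x,y) = 8*x^2 + 3*y^2.
Starting point: (-1.5529, -3.0098), alpha = 0.01
Step 1: grad_x = 2*8*-1.5529 = -24.8464, grad_y = 2*3*-3.0098 = -18.0588
  x_1 = -1.5529 - 0.01*-24.8464 = -1.3044
  y_1 = -3.0098 - 0.01*-18.0588 = -2.8292
Step 2: grad_x = 2*8*-1.3044 = -20.871, grad_y = 2*3*-2.8292 = -16.9753
  x_2 = -1.3044 - 0.01*-20.871 = -1.0957
  y_2 = -2.8292 - 0.01*-16.9753 = -2.6595
f(-1.0957, -2.6595) = 8*(-1.0957)^2 + 3*(-2.6595)^2 = 30.8231


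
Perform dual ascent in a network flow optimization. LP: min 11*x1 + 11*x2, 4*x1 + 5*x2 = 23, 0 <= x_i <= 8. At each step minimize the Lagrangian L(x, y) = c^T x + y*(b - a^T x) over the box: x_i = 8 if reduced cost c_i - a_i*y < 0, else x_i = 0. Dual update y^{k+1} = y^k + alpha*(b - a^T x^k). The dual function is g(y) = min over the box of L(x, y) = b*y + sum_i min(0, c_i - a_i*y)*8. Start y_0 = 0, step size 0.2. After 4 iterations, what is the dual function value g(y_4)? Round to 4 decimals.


Dual ascent for LP: min 11*x1 + 11*x2, 4*x1 + 5*x2 = 23, 0 <= x_i <= 8
Step 1: y^k = 0.0, reduced costs: (11.0, 11.0)
  x^k = (0.0, 0.0), subgradient = b - a^T x = 23.0
  y^{k+1} = 0.0 + 0.2*23.0 = 4.6
Step 2: y^k = 4.6, reduced costs: (-7.4, -12.0)
  x^k = (8.0, 8.0), subgradient = b - a^T x = -49.0
  y^{k+1} = 4.6 + 0.2*-49.0 = -5.2
Step 3: y^k = -5.2, reduced costs: (31.8, 37.0)
  x^k = (0.0, 0.0), subgradient = b - a^T x = 23.0
  y^{k+1} = -5.2 + 0.2*23.0 = -0.6
Step 4: y^k = -0.6, reduced costs: (13.4, 14.0)
  x^k = (0.0, 0.0), subgradient = b - a^T x = 23.0
  y^{k+1} = -0.6 + 0.2*23.0 = 4.0
Dual objective at y_4 = 4.0: reduced costs (-5.0, -9.0), box minimizer x = (8.0, 8.0)
g(y_4) = b*y + (c1 - a1*y)*x1 + (c2 - a2*y)*x2 = 23*4.0 + (-5.0)*8.0 + (-9.0)*8.0 = 92.0 - 40.0 - 72.0 = -20.0


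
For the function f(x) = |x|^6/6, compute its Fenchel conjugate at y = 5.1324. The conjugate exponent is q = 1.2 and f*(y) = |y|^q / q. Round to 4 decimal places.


The conjugate exponent q satisfies 1/p + 1/q = 1.
p = 6, so q = 6/(6 - 1) = 1.2
|y|^q = 5.1324^1.2 = 7.1184
f*(5.1324) = 7.1184 / 1.2 = 5.932


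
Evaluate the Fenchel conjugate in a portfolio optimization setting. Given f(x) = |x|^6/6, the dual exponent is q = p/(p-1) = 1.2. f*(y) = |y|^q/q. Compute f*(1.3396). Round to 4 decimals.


The conjugate exponent q satisfies 1/p + 1/q = 1.
p = 6, so q = 6/(6 - 1) = 1.2
|y|^q = 1.3396^1.2 = 1.4203
f*(1.3396) = 1.4203 / 1.2 = 1.1836


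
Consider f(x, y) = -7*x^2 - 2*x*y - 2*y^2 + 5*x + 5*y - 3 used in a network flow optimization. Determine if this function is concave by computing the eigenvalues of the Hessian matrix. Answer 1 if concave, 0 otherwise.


The Hessian of f(x,y) = -7*x^2 - 2*x*y - 2*y^2 + 5*x + 5*y - 3 is:
H = [[-14, -2], [-2, -4]]
Trace = -14 - 4 = -18
Determinant = -14*-4 - (-2)^2 = 52
Discriminant = (-18)^2 - 4*52 = 116.0
Eigenvalues: lambda_1 = -14.3852, lambda_2 = -3.6148
The function is concave.

1


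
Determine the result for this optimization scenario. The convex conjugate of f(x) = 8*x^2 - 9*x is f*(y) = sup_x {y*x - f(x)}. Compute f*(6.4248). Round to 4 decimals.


f*(y) = sup_x {y*x - a*x^2 - b*x} = sup_x {(y-b)*x - a*x^2}
FOC: (y - b) - 2a*x = 0 => x* = (y - b)/(2a)
x* = (6.4248 + 9)/(2*8) = 0.9641
f*(6.4248) = (y-b)^2/(4a) = (6.4248 + 9)^2/(4*8)
= 237.9245/32 = 7.4351


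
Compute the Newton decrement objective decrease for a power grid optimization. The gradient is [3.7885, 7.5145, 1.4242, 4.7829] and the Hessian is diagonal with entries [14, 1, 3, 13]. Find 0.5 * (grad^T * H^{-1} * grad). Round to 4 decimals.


Step 1: H is diagonal, so H^(-1) * g = [0.2706, 7.5145, 0.4747, 0.3679].
Step 2: g^T H^(-1) g = sum_i g_i^2 / H_ii
  = (3.7885)^2/14 + (7.5145)^2/1 + (1.4242)^2/3 + (4.7829)^2/13
  = 1.0252 + 56.4677 + 0.6761 + 1.7597 = 59.9287
Step 3: Objective decrease = 0.5 * g^T H^(-1) g = 29.9644


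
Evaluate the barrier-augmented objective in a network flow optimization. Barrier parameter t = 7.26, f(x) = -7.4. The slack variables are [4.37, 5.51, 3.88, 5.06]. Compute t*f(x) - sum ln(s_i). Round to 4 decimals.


Step 1: Compute log-barrier.
ln values: [1.4748, 1.7066, 1.3558, 1.6214]
phi = -(1.4748 + 1.7066 + 1.3558 + 1.6214) = -6.1585
Step 2: Compute augmented objective.
t*f(x) = 7.26*-7.4 = -53.724
Total = -53.724 - 6.1585 = -59.8825


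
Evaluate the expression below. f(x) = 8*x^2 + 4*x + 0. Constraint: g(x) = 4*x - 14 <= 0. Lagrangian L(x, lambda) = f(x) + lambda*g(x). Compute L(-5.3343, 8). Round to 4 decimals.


Step 1: Evaluate f(x).
f(-5.3343) = 8*(-5.3343)^2 + 4*(-5.3343) + 0 = 206.3009
Step 2: Evaluate g(x).
g(-5.3343) = 4*-5.3343 - 14 = -35.3372
Step 3: Compute Lagrangian.
L = 206.3009 + 8*-35.3372 = -76.3967


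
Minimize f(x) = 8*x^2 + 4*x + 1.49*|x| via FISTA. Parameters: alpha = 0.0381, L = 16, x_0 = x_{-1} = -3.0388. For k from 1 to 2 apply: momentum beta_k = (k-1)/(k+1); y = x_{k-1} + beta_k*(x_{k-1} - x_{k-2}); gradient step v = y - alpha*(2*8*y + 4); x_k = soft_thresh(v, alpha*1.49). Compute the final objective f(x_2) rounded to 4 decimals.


FISTA on f(x) = 8*x^2 + 4*x + 1.49*|x|
L = 16, alpha = 0.0381
Iteration 1: beta = 0.0, y = -3.0388 + 0.0*(-3.0388 + 3.0388) = -3.0388
  grad(y) = -44.6208, v = y - alpha*grad = -1.3387
  prox(v) = soft_thresh(-1.3387, 0.0568) = -1.282
Iteration 2: beta = 0.3333, y = -1.282 + 0.3333*(-1.282 + 3.0388) = -0.6964
  grad(y) = -7.1419, v = y - alpha*grad = -0.4243
  prox(v) = soft_thresh(-0.4243, 0.0568) = -0.3675
f(x_2) = 8*(-0.3675)^2 + 4*(-0.3675) + 1.49*|-0.3675| = 0.158


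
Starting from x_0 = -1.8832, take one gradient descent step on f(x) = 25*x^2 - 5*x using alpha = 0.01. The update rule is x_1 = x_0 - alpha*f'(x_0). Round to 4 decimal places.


We compute the gradient at x_0 and apply the update.
f'(x) = 50*x - 5
f'(-1.8832) = 50*-1.8832 - 5 = -99.16
x_1 = -1.8832 - 0.01*-99.16 = -0.8916


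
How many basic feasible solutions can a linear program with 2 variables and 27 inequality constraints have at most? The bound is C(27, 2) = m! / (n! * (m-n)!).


Each vertex corresponds to some choice of n active constraints out of m, so the number of vertices is at most C(m, n) = m! / (n!(m-n)!).
m = 27, n = 2
Numerator: 27 * 26
Denominator: 2! = 2
C(27, 2) = 351


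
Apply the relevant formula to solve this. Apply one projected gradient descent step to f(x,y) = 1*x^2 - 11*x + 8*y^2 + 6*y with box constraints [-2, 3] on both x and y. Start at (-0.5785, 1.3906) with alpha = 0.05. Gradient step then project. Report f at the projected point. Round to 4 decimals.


Step 1: Compute gradient at (-0.5785, 1.3906).
grad_x = 2*1*-0.5785 - 11 = -12.157
grad_y = 2*8*1.3906 + 6 = 28.2496
Step 2: Gradient step.
x_raw = -0.5785 - 0.05*-12.157 = 0.0294
y_raw = 1.3906 - 0.05*28.2496 = -0.0219
Step 3: Project onto [-2, 3].
x_proj = clip(0.0294) = 0.0294
y_proj = clip(-0.0219) = -0.0219
Step 4: Evaluate f.
f(0.0294, -0.0219) = -0.4494


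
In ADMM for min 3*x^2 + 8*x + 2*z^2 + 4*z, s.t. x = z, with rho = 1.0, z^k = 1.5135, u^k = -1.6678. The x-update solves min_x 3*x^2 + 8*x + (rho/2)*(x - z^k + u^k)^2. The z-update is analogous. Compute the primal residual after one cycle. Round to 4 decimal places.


ADMM iteration with rho = 1.0, z^k = 1.5135, u^k = -1.6678
Step 1: x-update.
Minimize 3*x^2 + 8*x + (1.0/2)*(x - 1.5135 - 1.6678)^2
FOC: (2*3 + 1.0)*x = -8 + 1.0*(1.5135 + 1.6678)
x^{k+1} = -0.6884
Step 2: z-update.
Minimize 2*z^2 + 4*z + (1.0/2)*(-0.6884 - z - 1.6678)^2
FOC: (2*2 + 1.0)*z = -4 + 1.0*(-0.6884 - 1.6678)
z^{k+1} = -1.2712
Step 3: u-update.
u^{k+1} = -1.6678 - 0.6884 + 1.2712 = -1.0849
Step 4: Primal residual = |-0.6884 + 1.2712| = 0.5829


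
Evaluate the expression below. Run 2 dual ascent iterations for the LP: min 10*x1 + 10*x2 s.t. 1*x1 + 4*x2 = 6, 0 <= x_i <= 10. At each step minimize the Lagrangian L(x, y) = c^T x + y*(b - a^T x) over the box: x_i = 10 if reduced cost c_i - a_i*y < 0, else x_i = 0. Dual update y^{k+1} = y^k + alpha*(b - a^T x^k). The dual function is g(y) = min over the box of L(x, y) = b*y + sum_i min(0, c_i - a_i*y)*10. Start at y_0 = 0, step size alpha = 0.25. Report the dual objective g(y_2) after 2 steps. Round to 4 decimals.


Dual ascent for LP: min 10*x1 + 10*x2, 1*x1 + 4*x2 = 6, 0 <= x_i <= 10
Step 1: y^k = 0.0, reduced costs: (10.0, 10.0)
  x^k = (0.0, 0.0), subgradient = b - a^T x = 6.0
  y^{k+1} = 0.0 + 0.25*6.0 = 1.5
Step 2: y^k = 1.5, reduced costs: (8.5, 4.0)
  x^k = (0.0, 0.0), subgradient = b - a^T x = 6.0
  y^{k+1} = 1.5 + 0.25*6.0 = 3.0
Dual objective at y_2 = 3.0: reduced costs (7.0, -2.0), box minimizer x = (0.0, 10.0)
g(y_2) = b*y + (c1 - a1*y)*x1 + (c2 - a2*y)*x2 = 6*3.0 + 7.0*0.0 + (-2.0)*10.0 = 18.0 + 0.0 - 20.0 = -2.0


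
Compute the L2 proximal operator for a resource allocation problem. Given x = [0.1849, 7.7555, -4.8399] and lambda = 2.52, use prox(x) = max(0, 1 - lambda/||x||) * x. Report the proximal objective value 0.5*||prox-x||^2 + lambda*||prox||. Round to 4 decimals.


Step 1: Compute ||x||.
||x|| = 9.1437
Step 2: Compute scaling factor.
scale = max(0, 1 - 2.52/9.1437) = 0.7244
Step 3: prox(x) = [0.1339, 5.6181, -3.506]
||prox(x)|| = 6.6237
Step 4: Proximal objective.
0.5*||prox-x||^2 = 3.1752
lambda*||prox|| = 16.6917
Total = 19.8668


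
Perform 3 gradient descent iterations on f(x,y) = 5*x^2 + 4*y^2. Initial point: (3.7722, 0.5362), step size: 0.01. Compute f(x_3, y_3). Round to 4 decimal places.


Gradient descent on f(x,y) = 5*x^2 + 4*y^2.
Starting point: (3.7722, 0.5362), alpha = 0.01
Step 1: grad_x = 2*5*3.7722 = 37.722, grad_y = 2*4*0.5362 = 4.2896
  x_1 = 3.7722 - 0.01*37.722 = 3.395
  y_1 = 0.5362 - 0.01*4.2896 = 0.4933
Step 2: grad_x = 2*5*3.395 = 33.9498, grad_y = 2*4*0.4933 = 3.9464
  x_2 = 3.395 - 0.01*33.9498 = 3.0555
  y_2 = 0.4933 - 0.01*3.9464 = 0.4538
Step 3: grad_x = 2*5*3.0555 = 30.5548, grad_y = 2*4*0.4538 = 3.6307
  x_3 = 3.0555 - 0.01*30.5548 = 2.7499
  y_3 = 0.4538 - 0.01*3.6307 = 0.4175
f(2.7499, 0.4175) = 5*2.7499^2 + 4*0.4175^2 = 38.508


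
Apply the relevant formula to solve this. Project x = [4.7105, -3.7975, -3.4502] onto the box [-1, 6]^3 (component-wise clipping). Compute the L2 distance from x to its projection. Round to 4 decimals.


Project each component onto [-1, 6].
clip(4.7105) = 4.7105, clip(-3.7975) = -1.0, clip(-3.4502) = -1.0
Projection = [4.7105, -1.0, -1.0]
Squared diffs: [0.0, 7.826, 6.0035]
Distance = sqrt(13.8295) = 3.7188


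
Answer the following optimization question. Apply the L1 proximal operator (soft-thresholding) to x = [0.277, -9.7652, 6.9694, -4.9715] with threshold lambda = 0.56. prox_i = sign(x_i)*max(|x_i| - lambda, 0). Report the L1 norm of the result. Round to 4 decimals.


Soft-thresholding with lambda = 0.56:
prox(0.277) = sign(0.277)*max(|0.277| - 0.56, 0) = 0.0
prox(-9.7652) = sign(-9.7652)*max(|-9.7652| - 0.56, 0) = -9.2052
prox(6.9694) = sign(6.9694)*max(|6.9694| - 0.56, 0) = 6.4094
prox(-4.9715) = sign(-4.9715)*max(|-4.9715| - 0.56, 0) = -4.4115
prox(x) = [0.0, -9.2052, 6.4094, -4.4115]
||prox(x)||_1 = 0.0 + 9.2052 + 6.4094 + 4.4115 = 20.0261


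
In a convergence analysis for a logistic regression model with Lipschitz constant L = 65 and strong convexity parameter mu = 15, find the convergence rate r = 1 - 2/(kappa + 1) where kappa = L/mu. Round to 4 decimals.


Step 1: Compute the condition number.
kappa = L/mu = 65/15 = 4.3333
Step 2: Compute the convergence rate.
r = 1 - 2/(kappa + 1) = 1 - 2*mu/(L + mu) = (L - mu)/(L + mu) = 50/80 = 0.625


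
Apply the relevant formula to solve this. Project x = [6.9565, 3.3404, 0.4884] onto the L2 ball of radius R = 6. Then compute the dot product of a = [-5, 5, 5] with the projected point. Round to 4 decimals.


Step 1: Compute ||x|| (intermediates to 6 decimals).
||x|| = sqrt(6.9565^2 + 3.3404^2 + 0.4884^2) = 7.73238
Step 2: Project.
Since ||x|| > R, scale = R/||x|| = 6/7.73238 = 0.775958, proj(x) = scale * x
proj(x) = [5.397952, 2.59201, 0.378978]
Step 3: Dot product.
a^T * proj(x) = -5*5.397952 + 5*2.59201 + 5*0.378978 = -12.1348


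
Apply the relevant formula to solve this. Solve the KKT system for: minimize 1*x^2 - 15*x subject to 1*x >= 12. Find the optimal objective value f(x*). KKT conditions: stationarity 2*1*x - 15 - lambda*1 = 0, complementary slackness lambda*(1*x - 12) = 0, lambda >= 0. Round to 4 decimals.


Step 1: Try lambda = 0 (constraint inactive).
x_unc = 15/(2*1) = 7.5
Check: 1*7.5 = 7.5 < 12 -- violated!
Step 2: Constraint must be active: 1*x = 12
x* = 12/1 = 12.0
lambda = (2*1*12.0 - 15)/1 = 9.0
Step 3: Compute optimal value.
f(x*) = 1*12.0^2 - 15*12.0 = -36.0


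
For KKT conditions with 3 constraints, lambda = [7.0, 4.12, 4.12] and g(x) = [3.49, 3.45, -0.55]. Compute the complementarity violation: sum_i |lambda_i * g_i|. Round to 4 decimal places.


KKT complementary slackness check:
lambda_1 * g_1 = 7.0 * 3.49 = 24.43
lambda_2 * g_2 = 4.12 * 3.45 = 14.214
lambda_3 * g_3 = 4.12 * -0.55 = -2.266
Total violation = 24.43 + 14.214 + 2.266 = 40.91


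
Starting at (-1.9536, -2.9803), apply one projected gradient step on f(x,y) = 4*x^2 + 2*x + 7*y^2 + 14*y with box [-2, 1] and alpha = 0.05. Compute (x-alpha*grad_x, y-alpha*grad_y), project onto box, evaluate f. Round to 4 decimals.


Step 1: Compute gradient at (-1.9536, -2.9803).
grad_x = 2*4*-1.9536 + 2 = -13.6288
grad_y = 2*7*-2.9803 + 14 = -27.7242
Step 2: Gradient step.
x_raw = -1.9536 - 0.05*-13.6288 = -1.2722
y_raw = -2.9803 - 0.05*-27.7242 = -1.5941
Step 3: Project onto [-2, 1].
x_proj = clip(-1.2722) = -1.2722
y_proj = clip(-1.5941) = -1.5941
Step 4: Evaluate f.
f(-1.2722, -1.5941) = -0.6002


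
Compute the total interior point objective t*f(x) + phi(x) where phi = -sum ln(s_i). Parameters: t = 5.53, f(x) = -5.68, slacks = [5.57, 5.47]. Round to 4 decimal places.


Step 1: Compute log-barrier.
ln values: [1.7174, 1.6993]
phi = -(1.7174 + 1.6993) = -3.4167
Step 2: Compute augmented objective.
t*f(x) = 5.53*-5.68 = -31.4104
Total = -31.4104 - 3.4167 = -34.8271


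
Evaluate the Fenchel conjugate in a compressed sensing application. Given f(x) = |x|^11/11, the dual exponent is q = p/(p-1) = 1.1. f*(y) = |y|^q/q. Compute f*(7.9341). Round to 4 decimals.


The conjugate exponent q satisfies 1/p + 1/q = 1.
p = 11, so q = 11/(11 - 1) = 1.1
|y|^q = 7.9341^1.1 = 9.7599
f*(7.9341) = 9.7599 / 1.1 = 8.8727


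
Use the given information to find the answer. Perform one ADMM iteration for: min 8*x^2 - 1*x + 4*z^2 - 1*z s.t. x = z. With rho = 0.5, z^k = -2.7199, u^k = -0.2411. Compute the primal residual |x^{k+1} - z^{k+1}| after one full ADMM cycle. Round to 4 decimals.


ADMM iteration with rho = 0.5, z^k = -2.7199, u^k = -0.2411
Step 1: x-update.
Minimize 8*x^2 - 1*x + (0.5/2)*(x + 2.7199 - 0.2411)^2
FOC: (2*8 + 0.5)*x = 1 + 0.5*(-2.7199 + 0.2411)
x^{k+1} = -0.0145
Step 2: z-update.
Minimize 4*z^2 - 1*z + (0.5/2)*(-0.0145 - z - 0.2411)^2
FOC: (2*4 + 0.5)*z = 1 + 0.5*(-0.0145 - 0.2411)
z^{k+1} = 0.1026
Step 3: u-update.
u^{k+1} = -0.2411 - 0.0145 - 0.1026 = -0.3582
Step 4: Primal residual = |-0.0145 - 0.1026| = 0.1171


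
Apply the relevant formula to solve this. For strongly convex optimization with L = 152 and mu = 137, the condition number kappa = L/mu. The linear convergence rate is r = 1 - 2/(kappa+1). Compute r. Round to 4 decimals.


Step 1: Compute the condition number.
kappa = L/mu = 152/137 = 1.1095
Step 2: Compute the convergence rate.
r = 1 - 2/(kappa + 1) = 1 - 2*mu/(L + mu) = (L - mu)/(L + mu) = 15/289 = 0.0519


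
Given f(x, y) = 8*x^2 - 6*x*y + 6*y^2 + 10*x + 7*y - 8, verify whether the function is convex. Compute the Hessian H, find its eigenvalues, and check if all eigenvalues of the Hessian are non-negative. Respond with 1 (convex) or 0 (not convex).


The Hessian of f(x,y) = 8*x^2 - 6*x*y + 6*y^2 + 10*x + 7*y - 8 is:
H = [[16, -6], [-6, 12]]
Trace = 16 + 12 = 28
Determinant = 16*12 - (-6)^2 = 156
Discriminant = (28)^2 - 4*156 = 160.0
Eigenvalues: lambda_1 = 7.6754, lambda_2 = 20.3246
The function is convex.

1


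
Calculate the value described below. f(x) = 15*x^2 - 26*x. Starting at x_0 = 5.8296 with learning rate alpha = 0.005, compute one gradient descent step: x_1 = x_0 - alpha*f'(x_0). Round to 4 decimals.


We compute the gradient at x_0 and apply the update.
f'(x) = 30*x - 26
f'(5.8296) = 30*5.8296 - 26 = 148.888
x_1 = 5.8296 - 0.005*148.888 = 5.0852


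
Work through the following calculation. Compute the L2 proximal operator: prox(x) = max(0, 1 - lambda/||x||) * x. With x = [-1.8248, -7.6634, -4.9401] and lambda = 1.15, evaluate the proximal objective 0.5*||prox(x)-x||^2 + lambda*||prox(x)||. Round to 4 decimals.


Step 1: Compute ||x||.
||x|| = 9.2985
Step 2: Compute scaling factor.
scale = max(0, 1 - 1.15/9.2985) = 0.8763
Step 3: prox(x) = [-1.5991, -6.7156, -4.3291]
||prox(x)|| = 8.1485
Step 4: Proximal objective.
0.5*||prox-x||^2 = 0.6613
lambda*||prox|| = 9.3708
Total = 10.032


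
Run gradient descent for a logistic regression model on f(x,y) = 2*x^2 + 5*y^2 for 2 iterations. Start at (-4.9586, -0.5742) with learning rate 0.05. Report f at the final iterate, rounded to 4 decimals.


Gradient descent on f(x,y) = 2*x^2 + 5*y^2.
Starting point: (-4.9586, -0.5742), alpha = 0.05
Step 1: grad_x = 2*2*-4.9586 = -19.8344, grad_y = 2*5*-0.5742 = -5.742
  x_1 = -4.9586 - 0.05*-19.8344 = -3.9669
  y_1 = -0.5742 - 0.05*-5.742 = -0.2871
Step 2: grad_x = 2*2*-3.9669 = -15.8675, grad_y = 2*5*-0.2871 = -2.871
  x_2 = -3.9669 - 0.05*-15.8675 = -3.1735
  y_2 = -0.2871 - 0.05*-2.871 = -0.1436
f(-3.1735, -0.1436) = 2*(-3.1735)^2 + 5*(-0.1436)^2 = 20.2453


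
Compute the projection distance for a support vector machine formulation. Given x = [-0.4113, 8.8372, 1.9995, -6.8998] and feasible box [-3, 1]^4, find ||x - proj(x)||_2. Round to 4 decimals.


Project each component onto [-3, 1].
clip(-0.4113) = -0.4113, clip(8.8372) = 1.0, clip(1.9995) = 1.0, clip(-6.8998) = -3.0
Projection = [-0.4113, 1.0, 1.0, -3.0]
Squared diffs: [0.0, 61.4217, 0.999, 15.2084]
Distance = sqrt(77.6291) = 8.8107


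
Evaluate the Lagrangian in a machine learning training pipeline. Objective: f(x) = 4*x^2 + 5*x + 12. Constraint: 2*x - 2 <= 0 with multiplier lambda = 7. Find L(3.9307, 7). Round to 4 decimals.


Step 1: Evaluate f(x).
f(3.9307) = 4*3.9307^2 + 5*3.9307 + 12 = 93.4551
Step 2: Evaluate g(x).
g(3.9307) = 2*3.9307 - 2 = 5.8614
Step 3: Compute Lagrangian.
L = 93.4551 + 7*5.8614 = 134.4849


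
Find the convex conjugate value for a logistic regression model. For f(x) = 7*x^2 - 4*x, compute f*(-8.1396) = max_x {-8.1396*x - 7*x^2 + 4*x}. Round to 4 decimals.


f*(y) = sup_x {y*x - a*x^2 - b*x} = sup_x {(y-b)*x - a*x^2}
FOC: (y - b) - 2a*x = 0 => x* = (y - b)/(2a)
x* = (-8.1396 + 4)/(2*7) = -0.2957
f*(-8.1396) = (y-b)^2/(4a) = (-8.1396 + 4)^2/(4*7)
= 17.1363/28 = 0.612


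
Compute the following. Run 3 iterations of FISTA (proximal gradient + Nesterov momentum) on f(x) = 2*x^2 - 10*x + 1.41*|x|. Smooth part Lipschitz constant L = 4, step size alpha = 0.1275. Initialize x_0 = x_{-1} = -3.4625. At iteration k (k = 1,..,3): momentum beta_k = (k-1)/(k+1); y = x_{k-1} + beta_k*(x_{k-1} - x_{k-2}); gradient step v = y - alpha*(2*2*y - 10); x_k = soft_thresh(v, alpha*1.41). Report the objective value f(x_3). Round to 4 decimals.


FISTA on f(x) = 2*x^2 - 10*x + 1.41*|x|
L = 4, alpha = 0.1275
Iteration 1: beta = 0.0, y = -3.4625 + 0.0*(-3.4625 + 3.4625) = -3.4625
  grad(y) = -23.85, v = y - alpha*grad = -0.4216
  prox(v) = soft_thresh(-0.4216, 0.1798) = -0.2419
Iteration 2: beta = 0.3333, y = -0.2419 + 0.3333*(-0.2419 + 3.4625) = 0.8317
  grad(y) = -6.6732, v = y - alpha*grad = 1.6825
  prox(v) = soft_thresh(1.6825, 0.1798) = 1.5028
Iteration 3: beta = 0.5, y = 1.5028 + 0.5*(1.5028 + 0.2419) = 2.3751
  grad(y) = -0.4998, v = y - alpha*grad = 2.4388
  prox(v) = soft_thresh(2.4388, 0.1798) = 2.259
f(x_3) = 2*2.259^2 - 10*2.259 + 1.41*|2.259| = -9.1986


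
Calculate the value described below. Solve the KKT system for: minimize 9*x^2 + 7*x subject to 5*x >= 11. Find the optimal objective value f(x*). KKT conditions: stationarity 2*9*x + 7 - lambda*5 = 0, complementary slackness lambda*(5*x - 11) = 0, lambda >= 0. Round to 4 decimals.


Step 1: Try lambda = 0 (constraint inactive).
x_unc = -7/(2*9) = -0.3889
Check: 5*-0.3889 = -1.9445 < 11 -- violated!
Step 2: Constraint must be active: 5*x = 11
x* = 11/5 = 2.2
lambda = (2*9*2.2 + 7)/5 = 9.32
Step 3: Compute optimal value.
f(x*) = 9*2.2^2 + 7*2.2 = 58.96


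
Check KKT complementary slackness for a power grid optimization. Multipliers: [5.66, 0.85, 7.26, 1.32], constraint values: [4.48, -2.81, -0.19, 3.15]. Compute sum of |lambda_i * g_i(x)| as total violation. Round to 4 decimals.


KKT complementary slackness check:
lambda_1 * g_1 = 5.66 * 4.48 = 25.3568
lambda_2 * g_2 = 0.85 * -2.81 = -2.3885
lambda_3 * g_3 = 7.26 * -0.19 = -1.3794
lambda_4 * g_4 = 1.32 * 3.15 = 4.158
Total violation = 25.3568 + 2.3885 + 1.3794 + 4.158 = 33.2827


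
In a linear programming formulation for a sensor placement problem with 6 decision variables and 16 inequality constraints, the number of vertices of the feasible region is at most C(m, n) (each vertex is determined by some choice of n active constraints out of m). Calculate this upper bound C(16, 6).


Each vertex corresponds to some choice of n active constraints out of m, so the number of vertices is at most C(m, n) = m! / (n!(m-n)!).
m = 16, n = 6
Numerator: 16 * 15 * 14 * 13 * 12 * 11
Denominator: 6! = 720
C(16, 6) = 8008


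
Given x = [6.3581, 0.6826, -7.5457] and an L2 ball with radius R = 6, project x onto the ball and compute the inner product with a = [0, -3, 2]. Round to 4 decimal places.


Step 1: Compute ||x|| (intermediates to 6 decimals).
||x|| = sqrt(6.3581^2 + 0.6826^2 + (-7.5457)^2) = 9.890853
Step 2: Project.
Since ||x|| > R, scale = R/||x|| = 6/9.890853 = 0.606621, proj(x) = scale * x
proj(x) = [3.856957, 0.414079, -4.57738]
Step 3: Dot product.
a^T * proj(x) = 0*3.856957 - 3*0.414079 + 2*(-4.57738) = -10.397


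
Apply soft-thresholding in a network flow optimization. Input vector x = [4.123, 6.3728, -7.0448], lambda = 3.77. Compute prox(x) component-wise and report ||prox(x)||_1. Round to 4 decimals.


Soft-thresholding with lambda = 3.77:
prox(4.123) = sign(4.123)*max(|4.123| - 3.77, 0) = 0.353
prox(6.3728) = sign(6.3728)*max(|6.3728| - 3.77, 0) = 2.6028
prox(-7.0448) = sign(-7.0448)*max(|-7.0448| - 3.77, 0) = -3.2748
prox(x) = [0.353, 2.6028, -3.2748]
||prox(x)||_1 = 0.353 + 2.6028 + 3.2748 = 6.2306


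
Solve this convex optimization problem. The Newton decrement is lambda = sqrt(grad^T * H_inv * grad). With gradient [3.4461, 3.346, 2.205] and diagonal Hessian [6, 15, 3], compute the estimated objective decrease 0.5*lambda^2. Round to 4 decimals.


Step 1: H is diagonal, so H^(-1) * g = [0.5744, 0.2231, 0.735].
Step 2: g^T H^(-1) g = sum_i g_i^2 / H_ii
  = (3.4461)^2/6 + (3.346)^2/15 + (2.205)^2/3
  = 1.9793 + 0.7464 + 1.6207 = 4.3463
Step 3: Objective decrease = 0.5 * g^T H^(-1) g = 2.1732


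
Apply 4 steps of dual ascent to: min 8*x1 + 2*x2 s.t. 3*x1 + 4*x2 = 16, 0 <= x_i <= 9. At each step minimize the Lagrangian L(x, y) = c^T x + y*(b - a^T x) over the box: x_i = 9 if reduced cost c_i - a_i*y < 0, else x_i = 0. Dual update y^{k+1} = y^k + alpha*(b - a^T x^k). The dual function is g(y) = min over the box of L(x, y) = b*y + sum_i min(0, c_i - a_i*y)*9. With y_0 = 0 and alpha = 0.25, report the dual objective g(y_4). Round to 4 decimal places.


Dual ascent for LP: min 8*x1 + 2*x2, 3*x1 + 4*x2 = 16, 0 <= x_i <= 9
Step 1: y^k = 0.0, reduced costs: (8.0, 2.0)
  x^k = (0.0, 0.0), subgradient = b - a^T x = 16.0
  y^{k+1} = 0.0 + 0.25*16.0 = 4.0
Step 2: y^k = 4.0, reduced costs: (-4.0, -14.0)
  x^k = (9.0, 9.0), subgradient = b - a^T x = -47.0
  y^{k+1} = 4.0 + 0.25*-47.0 = -7.75
Step 3: y^k = -7.75, reduced costs: (31.25, 33.0)
  x^k = (0.0, 0.0), subgradient = b - a^T x = 16.0
  y^{k+1} = -7.75 + 0.25*16.0 = -3.75
Step 4: y^k = -3.75, reduced costs: (19.25, 17.0)
  x^k = (0.0, 0.0), subgradient = b - a^T x = 16.0
  y^{k+1} = -3.75 + 0.25*16.0 = 0.25
Dual objective at y_4 = 0.25: reduced costs (7.25, 1.0), box minimizer x = (0.0, 0.0)
g(y_4) = b*y + (c1 - a1*y)*x1 + (c2 - a2*y)*x2 = 16*0.25 + 7.25*0.0 + 1.0*0.0 = 4.0 + 0.0 + 0.0 = 4.0


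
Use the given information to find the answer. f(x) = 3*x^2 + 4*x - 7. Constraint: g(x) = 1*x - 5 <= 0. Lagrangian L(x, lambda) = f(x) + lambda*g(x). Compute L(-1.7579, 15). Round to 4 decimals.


Step 1: Evaluate f(x).
f(-1.7579) = 3*(-1.7579)^2 + 4*(-1.7579) - 7 = -4.761
Step 2: Evaluate g(x).
g(-1.7579) = 1*-1.7579 - 5 = -6.7579
Step 3: Compute Lagrangian.
L = -4.761 + 15*-6.7579 = -106.1295


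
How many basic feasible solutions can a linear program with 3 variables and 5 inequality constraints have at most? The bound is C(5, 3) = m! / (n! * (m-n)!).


Each vertex corresponds to some choice of n active constraints out of m, so the number of vertices is at most C(m, n) = m! / (n!(m-n)!).
m = 5, n = 3
Numerator: 5 * 4 * 3
Denominator: 3! = 6
C(5, 3) = 10


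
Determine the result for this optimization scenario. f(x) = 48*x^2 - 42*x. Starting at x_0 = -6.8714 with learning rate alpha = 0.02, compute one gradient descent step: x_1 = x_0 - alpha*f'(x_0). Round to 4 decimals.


We compute the gradient at x_0 and apply the update.
f'(x) = 96*x - 42
f'(-6.8714) = 96*-6.8714 - 42 = -701.6544
x_1 = -6.8714 - 0.02*-701.6544 = 7.1617


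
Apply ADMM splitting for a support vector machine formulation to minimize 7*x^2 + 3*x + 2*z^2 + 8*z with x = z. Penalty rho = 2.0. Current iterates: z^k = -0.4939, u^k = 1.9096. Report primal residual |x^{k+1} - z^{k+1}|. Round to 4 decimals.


ADMM iteration with rho = 2.0, z^k = -0.4939, u^k = 1.9096
Step 1: x-update.
Minimize 7*x^2 + 3*x + (2.0/2)*(x + 0.4939 + 1.9096)^2
FOC: (2*7 + 2.0)*x = -3 + 2.0*(-0.4939 - 1.9096)
x^{k+1} = -0.4879
Step 2: z-update.
Minimize 2*z^2 + 8*z + (2.0/2)*(-0.4879 - z + 1.9096)^2
FOC: (2*2 + 2.0)*z = -8 + 2.0*(-0.4879 + 1.9096)
z^{k+1} = -0.8594
Step 3: u-update.
u^{k+1} = 1.9096 - 0.4879 + 0.8594 = 2.2811
Step 4: Primal residual = |-0.4879 + 0.8594| = 0.3715


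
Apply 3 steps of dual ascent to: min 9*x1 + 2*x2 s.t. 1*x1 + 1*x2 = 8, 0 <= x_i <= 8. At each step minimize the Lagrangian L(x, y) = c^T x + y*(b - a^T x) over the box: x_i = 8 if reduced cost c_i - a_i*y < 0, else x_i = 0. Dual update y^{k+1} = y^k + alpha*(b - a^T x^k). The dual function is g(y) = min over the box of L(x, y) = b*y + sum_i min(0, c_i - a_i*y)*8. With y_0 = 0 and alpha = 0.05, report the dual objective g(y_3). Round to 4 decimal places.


Dual ascent for LP: min 9*x1 + 2*x2, 1*x1 + 1*x2 = 8, 0 <= x_i <= 8
Step 1: y^k = 0.0, reduced costs: (9.0, 2.0)
  x^k = (0.0, 0.0), subgradient = b - a^T x = 8.0
  y^{k+1} = 0.0 + 0.05*8.0 = 0.4
Step 2: y^k = 0.4, reduced costs: (8.6, 1.6)
  x^k = (0.0, 0.0), subgradient = b - a^T x = 8.0
  y^{k+1} = 0.4 + 0.05*8.0 = 0.8
Step 3: y^k = 0.8, reduced costs: (8.2, 1.2)
  x^k = (0.0, 0.0), subgradient = b - a^T x = 8.0
  y^{k+1} = 0.8 + 0.05*8.0 = 1.2
Dual objective at y_3 = 1.2: reduced costs (7.8, 0.8), box minimizer x = (0.0, 0.0)
g(y_3) = b*y + (c1 - a1*y)*x1 + (c2 - a2*y)*x2 = 8*1.2 + 7.8*0.0 + 0.8*0.0 = 9.6 + 0.0 + 0.0 = 9.6


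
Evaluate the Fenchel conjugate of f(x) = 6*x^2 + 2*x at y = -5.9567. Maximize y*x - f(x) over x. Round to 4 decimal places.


f*(y) = sup_x {y*x - a*x^2 - b*x} = sup_x {(y-b)*x - a*x^2}
FOC: (y - b) - 2a*x = 0 => x* = (y - b)/(2a)
x* = (-5.9567 - 2)/(2*6) = -0.6631
f*(-5.9567) = (y-b)^2/(4a) = (-5.9567 - 2)^2/(4*6)
= 63.3091/24 = 2.6379


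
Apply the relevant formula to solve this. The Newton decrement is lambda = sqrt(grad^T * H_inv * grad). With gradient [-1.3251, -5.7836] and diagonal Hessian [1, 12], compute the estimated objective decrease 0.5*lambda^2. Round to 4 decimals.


Step 1: H is diagonal, so H^(-1) * g = [-1.3251, -0.482].
Step 2: g^T H^(-1) g = sum_i g_i^2 / H_ii
  = (-1.3251)^2/1 + (-5.7836)^2/12
  = 1.7559 + 2.7875 = 4.5434
Step 3: Objective decrease = 0.5 * g^T H^(-1) g = 2.2717


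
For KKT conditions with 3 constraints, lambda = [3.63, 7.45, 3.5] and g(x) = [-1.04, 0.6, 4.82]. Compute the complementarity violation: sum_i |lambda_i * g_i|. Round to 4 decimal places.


KKT complementary slackness check:
lambda_1 * g_1 = 3.63 * -1.04 = -3.7752
lambda_2 * g_2 = 7.45 * 0.6 = 4.47
lambda_3 * g_3 = 3.5 * 4.82 = 16.87
Total violation = 3.7752 + 4.47 + 16.87 = 25.1152


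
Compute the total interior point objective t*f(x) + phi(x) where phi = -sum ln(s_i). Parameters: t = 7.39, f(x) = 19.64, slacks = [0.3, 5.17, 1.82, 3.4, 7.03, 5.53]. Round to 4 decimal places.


Step 1: Compute log-barrier.
ln values: [-1.204, 1.6429, 0.5988, 1.2238, 1.9502, 1.7102]
phi = -(-1.204 + 1.6429 + 0.5988 + 1.2238 + 1.9502 + 1.7102) = -5.9219
Step 2: Compute augmented objective.
t*f(x) = 7.39*19.64 = 145.1396
Total = 145.1396 - 5.9219 = 139.2177
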